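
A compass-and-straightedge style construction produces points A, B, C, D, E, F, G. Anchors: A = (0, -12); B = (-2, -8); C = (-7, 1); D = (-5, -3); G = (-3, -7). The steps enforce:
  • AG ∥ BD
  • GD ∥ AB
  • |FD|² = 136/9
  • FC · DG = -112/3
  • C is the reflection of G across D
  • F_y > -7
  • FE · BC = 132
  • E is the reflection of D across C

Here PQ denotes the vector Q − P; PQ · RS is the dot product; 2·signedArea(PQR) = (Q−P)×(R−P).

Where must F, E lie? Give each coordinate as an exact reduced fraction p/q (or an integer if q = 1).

1. E_x = -9  [E is the reflection of D across C]
2. E_y = 5  [E is the reflection of D across C]
   → E = (-9, 5)
3. F_x = -3  [FE · BC = 132 ∩ FC · DG = -112/3]
4. F_y = -19/3  [FE · BC = 132 ∩ FC · DG = -112/3]
   → F = (-3, -19/3)

E = (-9, 5)
F = (-3, -19/3)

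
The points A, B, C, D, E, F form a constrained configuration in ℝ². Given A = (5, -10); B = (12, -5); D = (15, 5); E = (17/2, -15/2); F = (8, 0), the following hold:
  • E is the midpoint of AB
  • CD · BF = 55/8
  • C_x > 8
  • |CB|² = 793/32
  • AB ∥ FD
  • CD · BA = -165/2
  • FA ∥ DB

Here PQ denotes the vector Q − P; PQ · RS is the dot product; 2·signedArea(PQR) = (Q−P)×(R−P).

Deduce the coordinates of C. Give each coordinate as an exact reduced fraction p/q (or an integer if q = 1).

C = (65/8, -15/8)

1. C_x = 65/8  [CD · BF = 55/8 ∩ CD · BA = -165/2]
2. C_y = -15/8  [CD · BF = 55/8 ∩ CD · BA = -165/2]
   → C = (65/8, -15/8)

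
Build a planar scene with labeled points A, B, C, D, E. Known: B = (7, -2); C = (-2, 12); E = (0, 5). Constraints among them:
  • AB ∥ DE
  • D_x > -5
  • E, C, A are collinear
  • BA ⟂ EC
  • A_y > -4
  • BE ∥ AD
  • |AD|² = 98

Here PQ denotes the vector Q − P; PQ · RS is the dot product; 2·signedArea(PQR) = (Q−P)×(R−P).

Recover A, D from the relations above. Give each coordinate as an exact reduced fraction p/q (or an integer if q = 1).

1. A_x = 126/53  [E, C, A are collinear ∩ BA ⟂ EC]
2. A_y = -176/53  [E, C, A are collinear ∩ BA ⟂ EC]
   → A = (126/53, -176/53)
3. D_x = -245/53  [AB ∥ DE ∩ BE ∥ AD]
4. D_y = 195/53  [AB ∥ DE ∩ BE ∥ AD]
   → D = (-245/53, 195/53)

A = (126/53, -176/53)
D = (-245/53, 195/53)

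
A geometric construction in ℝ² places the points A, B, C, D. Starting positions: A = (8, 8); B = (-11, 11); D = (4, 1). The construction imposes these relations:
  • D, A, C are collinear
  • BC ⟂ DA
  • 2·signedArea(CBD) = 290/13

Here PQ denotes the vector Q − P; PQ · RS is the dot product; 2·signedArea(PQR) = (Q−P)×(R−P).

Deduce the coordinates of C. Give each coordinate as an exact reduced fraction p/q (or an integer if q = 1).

C = (60/13, 27/13)

1. C_x = 60/13  [D, A, C are collinear ∩ BC ⟂ DA]
2. C_y = 27/13  [D, A, C are collinear ∩ BC ⟂ DA]
   → C = (60/13, 27/13)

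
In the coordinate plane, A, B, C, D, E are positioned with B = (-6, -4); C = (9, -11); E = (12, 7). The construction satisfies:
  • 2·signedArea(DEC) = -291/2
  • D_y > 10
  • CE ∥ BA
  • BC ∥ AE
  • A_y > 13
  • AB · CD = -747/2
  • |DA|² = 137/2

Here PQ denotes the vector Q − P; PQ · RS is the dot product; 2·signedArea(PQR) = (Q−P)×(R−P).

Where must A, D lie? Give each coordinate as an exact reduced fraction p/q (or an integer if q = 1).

A = (-3, 14)
D = (9/2, 21/2)

1. A_x = -3  [BC ∥ AE ∩ CE ∥ BA]
2. A_y = 14  [BC ∥ AE ∩ CE ∥ BA]
   → A = (-3, 14)
3. D_x = 9/2  [2·signedArea(DEC) = -291/2 ∩ AB · CD = -747/2]
4. D_y = 21/2  [2·signedArea(DEC) = -291/2 ∩ AB · CD = -747/2]
   → D = (9/2, 21/2)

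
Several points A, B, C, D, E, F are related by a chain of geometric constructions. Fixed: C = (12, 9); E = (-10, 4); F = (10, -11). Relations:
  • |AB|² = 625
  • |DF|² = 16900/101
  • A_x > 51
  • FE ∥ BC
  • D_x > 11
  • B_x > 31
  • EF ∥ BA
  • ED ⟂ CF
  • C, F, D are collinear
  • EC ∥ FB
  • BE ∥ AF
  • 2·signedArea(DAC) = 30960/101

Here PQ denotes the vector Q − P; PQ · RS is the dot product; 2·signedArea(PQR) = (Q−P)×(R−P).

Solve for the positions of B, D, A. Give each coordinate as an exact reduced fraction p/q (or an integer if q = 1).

1. B_x = 32  [FE ∥ BC ∩ EC ∥ FB]
2. B_y = -6  [FE ∥ BC ∩ EC ∥ FB]
   → B = (32, -6)
3. D_x = 1140/101  [C, F, D are collinear ∩ ED ⟂ CF]
4. D_y = 189/101  [C, F, D are collinear ∩ ED ⟂ CF]
   → D = (1140/101, 189/101)
5. A_x = 52  [BE ∥ AF ∩ EF ∥ BA]
6. A_y = -21  [BE ∥ AF ∩ EF ∥ BA]
   → A = (52, -21)

A = (52, -21)
B = (32, -6)
D = (1140/101, 189/101)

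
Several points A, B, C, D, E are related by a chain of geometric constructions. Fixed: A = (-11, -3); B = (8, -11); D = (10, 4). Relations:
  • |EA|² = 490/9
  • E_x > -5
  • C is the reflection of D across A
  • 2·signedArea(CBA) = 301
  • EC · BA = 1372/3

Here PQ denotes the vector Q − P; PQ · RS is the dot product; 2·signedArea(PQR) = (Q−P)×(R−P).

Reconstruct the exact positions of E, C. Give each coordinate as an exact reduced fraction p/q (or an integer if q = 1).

C = (-32, -10)
E = (-4, -2/3)

1. C_x = -32  [C is the reflection of D across A]
2. C_y = -10  [C is the reflection of D across A]
   → C = (-32, -10)
3. E_x = -4  [line 19·x + -8·y + 212/3 = 0 ∩ |EA|² = 490/9]
4. E_y = -2/3  [line 19·x + -8·y + 212/3 = 0 ∩ |EA|² = 490/9]
   → E = (-4, -2/3)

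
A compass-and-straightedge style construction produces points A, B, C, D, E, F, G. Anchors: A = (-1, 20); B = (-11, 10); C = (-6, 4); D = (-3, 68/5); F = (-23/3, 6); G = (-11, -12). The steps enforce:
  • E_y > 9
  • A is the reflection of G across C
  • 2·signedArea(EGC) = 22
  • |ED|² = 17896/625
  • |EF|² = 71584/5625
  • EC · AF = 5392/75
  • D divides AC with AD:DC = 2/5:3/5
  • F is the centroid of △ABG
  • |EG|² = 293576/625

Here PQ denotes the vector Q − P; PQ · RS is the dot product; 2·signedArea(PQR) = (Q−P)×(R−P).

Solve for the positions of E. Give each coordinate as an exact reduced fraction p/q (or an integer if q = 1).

1. E_x = -29/5  [2·signedArea(EGC) = 22 ∩ EC · AF = 5392/75]
2. E_y = 226/25  [2·signedArea(EGC) = 22 ∩ EC · AF = 5392/75]
   → E = (-29/5, 226/25)

E = (-29/5, 226/25)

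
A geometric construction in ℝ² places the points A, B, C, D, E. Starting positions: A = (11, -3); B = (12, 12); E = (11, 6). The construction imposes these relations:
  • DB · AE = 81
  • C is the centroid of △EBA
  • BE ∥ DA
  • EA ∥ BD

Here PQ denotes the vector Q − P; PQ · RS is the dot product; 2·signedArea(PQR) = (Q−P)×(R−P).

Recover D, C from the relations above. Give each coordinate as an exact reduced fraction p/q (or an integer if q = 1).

C = (34/3, 5)
D = (12, 3)

1. D_x = 12  [BE ∥ DA ∩ EA ∥ BD]
2. D_y = 3  [BE ∥ DA ∩ EA ∥ BD]
   → D = (12, 3)
3. C_x = 34/3  [C is the centroid of △EBA]
4. C_y = 5  [C is the centroid of △EBA]
   → C = (34/3, 5)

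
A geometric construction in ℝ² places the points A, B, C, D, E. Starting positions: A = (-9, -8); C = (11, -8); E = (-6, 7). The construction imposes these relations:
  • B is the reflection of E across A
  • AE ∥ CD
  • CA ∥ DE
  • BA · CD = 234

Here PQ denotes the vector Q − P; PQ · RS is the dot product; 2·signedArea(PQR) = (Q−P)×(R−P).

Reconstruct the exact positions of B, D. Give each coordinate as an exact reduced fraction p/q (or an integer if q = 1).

B = (-12, -23)
D = (14, 7)

1. B_x = -12  [B is the reflection of E across A]
2. B_y = -23  [B is the reflection of E across A]
   → B = (-12, -23)
3. D_x = 14  [CA ∥ DE ∩ AE ∥ CD]
4. D_y = 7  [CA ∥ DE ∩ AE ∥ CD]
   → D = (14, 7)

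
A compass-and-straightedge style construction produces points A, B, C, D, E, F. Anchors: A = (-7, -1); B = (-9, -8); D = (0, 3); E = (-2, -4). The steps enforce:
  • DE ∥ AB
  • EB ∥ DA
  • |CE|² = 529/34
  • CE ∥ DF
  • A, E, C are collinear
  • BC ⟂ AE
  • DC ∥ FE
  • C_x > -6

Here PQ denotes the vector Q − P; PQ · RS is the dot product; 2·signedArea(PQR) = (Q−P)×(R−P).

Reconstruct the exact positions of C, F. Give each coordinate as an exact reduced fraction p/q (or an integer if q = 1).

C = (-183/34, -67/34)
F = (115/34, 33/34)

1. C_x = -183/34  [A, E, C are collinear ∩ BC ⟂ AE]
2. C_y = -67/34  [A, E, C are collinear ∩ BC ⟂ AE]
   → C = (-183/34, -67/34)
3. F_x = 115/34  [DC ∥ FE ∩ CE ∥ DF]
4. F_y = 33/34  [DC ∥ FE ∩ CE ∥ DF]
   → F = (115/34, 33/34)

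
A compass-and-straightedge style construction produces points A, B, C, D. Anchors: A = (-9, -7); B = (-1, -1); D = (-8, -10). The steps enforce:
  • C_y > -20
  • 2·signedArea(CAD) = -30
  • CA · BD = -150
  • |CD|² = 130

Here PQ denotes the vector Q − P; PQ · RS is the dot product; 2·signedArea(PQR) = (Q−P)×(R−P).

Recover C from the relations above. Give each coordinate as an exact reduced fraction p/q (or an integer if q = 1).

C = (-15, -19)

1. C_x = -15  [2·signedArea(CAD) = -30 ∩ CA · BD = -150]
2. C_y = -19  [2·signedArea(CAD) = -30 ∩ CA · BD = -150]
   → C = (-15, -19)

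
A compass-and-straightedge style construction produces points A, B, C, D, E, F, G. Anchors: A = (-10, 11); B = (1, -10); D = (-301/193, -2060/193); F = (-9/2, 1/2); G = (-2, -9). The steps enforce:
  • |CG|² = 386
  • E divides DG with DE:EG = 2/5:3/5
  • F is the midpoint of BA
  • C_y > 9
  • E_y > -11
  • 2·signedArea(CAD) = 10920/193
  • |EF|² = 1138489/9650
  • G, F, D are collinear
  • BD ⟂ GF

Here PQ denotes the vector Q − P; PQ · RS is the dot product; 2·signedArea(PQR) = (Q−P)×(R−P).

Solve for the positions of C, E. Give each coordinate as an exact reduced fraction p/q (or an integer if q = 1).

1. C_x = -7  [line 4183/193·x + 1629/193·y + 12991/193 = 0 ∩ |CG|² = 386]
2. C_y = 10  [line 4183/193·x + 1629/193·y + 12991/193 = 0 ∩ |CG|² = 386]
   → C = (-7, 10)
3. E_x = -335/193  [E divides DG with DE:EG = 2/5:3/5]
4. E_y = -9654/965  [E divides DG with DE:EG = 2/5:3/5]
   → E = (-335/193, -9654/965)

C = (-7, 10)
E = (-335/193, -9654/965)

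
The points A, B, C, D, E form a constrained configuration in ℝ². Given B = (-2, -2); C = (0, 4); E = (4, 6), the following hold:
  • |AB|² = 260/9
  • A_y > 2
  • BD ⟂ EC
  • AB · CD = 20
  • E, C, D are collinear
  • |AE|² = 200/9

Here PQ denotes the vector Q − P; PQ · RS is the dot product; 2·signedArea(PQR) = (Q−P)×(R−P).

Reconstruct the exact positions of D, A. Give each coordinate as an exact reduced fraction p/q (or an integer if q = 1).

1. D_x = -4  [E, C, D are collinear ∩ BD ⟂ EC]
2. D_y = 2  [E, C, D are collinear ∩ BD ⟂ EC]
   → D = (-4, 2)
3. A_x = 2/3  [line 4·x + 2·y + -8 = 0 ∩ |AB|² = 260/9]
4. A_y = 8/3  [line 4·x + 2·y + -8 = 0 ∩ |AB|² = 260/9]
   → A = (2/3, 8/3)

A = (2/3, 8/3)
D = (-4, 2)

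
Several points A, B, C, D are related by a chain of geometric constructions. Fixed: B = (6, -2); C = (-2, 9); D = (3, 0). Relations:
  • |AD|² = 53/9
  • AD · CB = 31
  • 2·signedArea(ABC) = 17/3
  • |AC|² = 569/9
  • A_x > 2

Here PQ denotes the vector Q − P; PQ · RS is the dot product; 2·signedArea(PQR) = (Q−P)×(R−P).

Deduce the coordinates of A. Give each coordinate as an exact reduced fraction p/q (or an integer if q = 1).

1. A_x = 7/3  [2·signedArea(ABC) = 17/3 ∩ AD · CB = 31]
2. A_y = 7/3  [2·signedArea(ABC) = 17/3 ∩ AD · CB = 31]
   → A = (7/3, 7/3)

A = (7/3, 7/3)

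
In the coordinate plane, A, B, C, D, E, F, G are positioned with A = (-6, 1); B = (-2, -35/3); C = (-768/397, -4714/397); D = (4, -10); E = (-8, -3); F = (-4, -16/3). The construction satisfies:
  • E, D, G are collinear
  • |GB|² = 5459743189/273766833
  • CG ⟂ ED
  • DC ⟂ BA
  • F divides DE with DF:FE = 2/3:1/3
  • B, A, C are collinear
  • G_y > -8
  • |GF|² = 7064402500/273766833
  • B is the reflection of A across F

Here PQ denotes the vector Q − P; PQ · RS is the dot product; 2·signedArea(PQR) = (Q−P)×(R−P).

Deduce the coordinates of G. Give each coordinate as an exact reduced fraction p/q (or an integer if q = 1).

1. G_x = 29716/76621  [E, D, G are collinear ∩ CG ⟂ ED]
2. G_y = -604762/76621  [E, D, G are collinear ∩ CG ⟂ ED]
   → G = (29716/76621, -604762/76621)

G = (29716/76621, -604762/76621)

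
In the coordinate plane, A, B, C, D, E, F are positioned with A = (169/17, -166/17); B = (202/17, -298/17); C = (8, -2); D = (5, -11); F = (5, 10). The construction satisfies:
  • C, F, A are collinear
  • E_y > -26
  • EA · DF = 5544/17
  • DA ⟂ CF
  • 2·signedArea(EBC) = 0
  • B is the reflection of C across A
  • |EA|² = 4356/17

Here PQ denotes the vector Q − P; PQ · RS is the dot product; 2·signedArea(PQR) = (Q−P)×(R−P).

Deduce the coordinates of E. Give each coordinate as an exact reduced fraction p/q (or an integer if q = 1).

1. E_x = 235/17  [2·signedArea(EBC) = 0 ∩ EA · DF = 5544/17]
2. E_y = -430/17  [2·signedArea(EBC) = 0 ∩ EA · DF = 5544/17]
   → E = (235/17, -430/17)

E = (235/17, -430/17)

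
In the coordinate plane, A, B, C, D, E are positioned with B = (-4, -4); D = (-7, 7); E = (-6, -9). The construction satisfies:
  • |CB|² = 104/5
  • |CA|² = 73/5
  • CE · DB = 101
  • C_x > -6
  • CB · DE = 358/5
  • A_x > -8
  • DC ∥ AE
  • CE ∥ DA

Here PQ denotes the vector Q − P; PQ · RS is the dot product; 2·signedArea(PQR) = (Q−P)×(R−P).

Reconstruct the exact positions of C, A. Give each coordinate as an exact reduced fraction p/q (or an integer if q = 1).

A = (-39/5, -12/5)
C = (-26/5, 2/5)

1. C_x = -26/5  [CE · DB = 101 ∩ CB · DE = 358/5]
2. C_y = 2/5  [CE · DB = 101 ∩ CB · DE = 358/5]
   → C = (-26/5, 2/5)
3. A_x = -39/5  [DC ∥ AE ∩ CE ∥ DA]
4. A_y = -12/5  [DC ∥ AE ∩ CE ∥ DA]
   → A = (-39/5, -12/5)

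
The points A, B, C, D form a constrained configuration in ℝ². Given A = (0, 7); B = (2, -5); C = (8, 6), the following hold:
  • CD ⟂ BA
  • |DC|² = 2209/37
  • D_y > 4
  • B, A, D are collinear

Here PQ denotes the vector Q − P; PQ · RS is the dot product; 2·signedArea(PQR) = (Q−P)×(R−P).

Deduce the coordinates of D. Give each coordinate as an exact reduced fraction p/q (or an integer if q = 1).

1. D_x = 14/37  [B, A, D are collinear ∩ CD ⟂ BA]
2. D_y = 175/37  [B, A, D are collinear ∩ CD ⟂ BA]
   → D = (14/37, 175/37)

D = (14/37, 175/37)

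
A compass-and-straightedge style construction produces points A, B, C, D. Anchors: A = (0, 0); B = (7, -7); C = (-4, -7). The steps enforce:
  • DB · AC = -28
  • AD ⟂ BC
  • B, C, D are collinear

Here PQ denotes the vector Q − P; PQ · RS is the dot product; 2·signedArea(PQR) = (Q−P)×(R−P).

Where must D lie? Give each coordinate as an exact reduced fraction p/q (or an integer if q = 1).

1. D_x = 0  [B, C, D are collinear ∩ AD ⟂ BC]
2. D_y = -7  [B, C, D are collinear ∩ AD ⟂ BC]
   → D = (0, -7)

D = (0, -7)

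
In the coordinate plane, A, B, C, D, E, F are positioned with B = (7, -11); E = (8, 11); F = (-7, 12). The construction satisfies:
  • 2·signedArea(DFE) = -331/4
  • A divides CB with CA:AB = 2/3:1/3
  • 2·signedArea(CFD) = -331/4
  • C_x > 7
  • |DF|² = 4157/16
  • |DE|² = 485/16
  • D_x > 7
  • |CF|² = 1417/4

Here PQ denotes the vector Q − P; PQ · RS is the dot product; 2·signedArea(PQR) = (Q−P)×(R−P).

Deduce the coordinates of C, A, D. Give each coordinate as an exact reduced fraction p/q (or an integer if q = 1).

1. D_x = 31/4  [line 1·x + 15·y + -361/4 = 0 ∩ |DF|² = 4157/16]
2. D_y = 11/2  [line 1·x + 15·y + -361/4 = 0 ∩ |DF|² = 4157/16]
   → D = (31/4, 11/2)
3. C_x = 15/2  [line 13/2·x + 59/4·y + -195/4 = 0 ∩ |CF|² = 1417/4]
4. C_y = 0  [line 13/2·x + 59/4·y + -195/4 = 0 ∩ |CF|² = 1417/4]
   → C = (15/2, 0)
5. A_x = 43/6  [A divides CB with CA:AB = 2/3:1/3]
6. A_y = -22/3  [A divides CB with CA:AB = 2/3:1/3]
   → A = (43/6, -22/3)

A = (43/6, -22/3)
C = (15/2, 0)
D = (31/4, 11/2)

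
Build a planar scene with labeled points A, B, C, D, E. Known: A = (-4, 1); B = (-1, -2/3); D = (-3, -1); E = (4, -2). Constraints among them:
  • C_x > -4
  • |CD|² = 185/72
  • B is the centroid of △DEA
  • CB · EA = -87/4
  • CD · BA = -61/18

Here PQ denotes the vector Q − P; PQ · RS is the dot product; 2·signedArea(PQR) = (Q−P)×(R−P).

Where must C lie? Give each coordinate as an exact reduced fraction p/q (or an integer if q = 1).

C = (-13/4, 7/12)

1. C_x = -13/4  [CB · EA = -87/4 ∩ CD · BA = -61/18]
2. C_y = 7/12  [CB · EA = -87/4 ∩ CD · BA = -61/18]
   → C = (-13/4, 7/12)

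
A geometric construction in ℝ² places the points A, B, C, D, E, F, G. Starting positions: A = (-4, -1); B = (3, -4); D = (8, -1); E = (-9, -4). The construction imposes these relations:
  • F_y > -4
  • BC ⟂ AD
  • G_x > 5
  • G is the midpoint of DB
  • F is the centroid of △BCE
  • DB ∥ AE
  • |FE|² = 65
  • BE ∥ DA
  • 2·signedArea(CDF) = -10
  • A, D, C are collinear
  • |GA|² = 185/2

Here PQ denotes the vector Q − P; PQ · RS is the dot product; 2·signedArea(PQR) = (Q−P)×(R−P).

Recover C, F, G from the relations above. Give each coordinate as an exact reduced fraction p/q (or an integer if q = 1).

1. C_x = 3  [A, D, C are collinear ∩ BC ⟂ AD]
2. C_y = -1  [A, D, C are collinear ∩ BC ⟂ AD]
   → C = (3, -1)
3. F_x = -1  [F is the centroid of △BCE]
4. F_y = -3  [F is the centroid of △BCE]
   → F = (-1, -3)
5. G_x = 11/2  [G is the midpoint of DB]
6. G_y = -5/2  [G is the midpoint of DB]
   → G = (11/2, -5/2)

C = (3, -1)
F = (-1, -3)
G = (11/2, -5/2)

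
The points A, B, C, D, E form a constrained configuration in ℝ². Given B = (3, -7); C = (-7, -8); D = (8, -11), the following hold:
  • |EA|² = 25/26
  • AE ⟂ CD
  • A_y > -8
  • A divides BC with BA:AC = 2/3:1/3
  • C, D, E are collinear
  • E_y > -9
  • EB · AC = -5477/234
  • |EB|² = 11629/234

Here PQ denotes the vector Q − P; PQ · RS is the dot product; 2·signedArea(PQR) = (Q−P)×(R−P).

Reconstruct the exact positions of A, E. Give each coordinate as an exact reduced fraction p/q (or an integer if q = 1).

A = (-11/3, -23/3)
E = (-301/78, -673/78)

1. A_x = -11/3  [A divides BC with BA:AC = 2/3:1/3]
2. A_y = -23/3  [A divides BC with BA:AC = 2/3:1/3]
   → A = (-11/3, -23/3)
3. E_x = -301/78  [C, D, E are collinear ∩ AE ⟂ CD]
4. E_y = -673/78  [C, D, E are collinear ∩ AE ⟂ CD]
   → E = (-301/78, -673/78)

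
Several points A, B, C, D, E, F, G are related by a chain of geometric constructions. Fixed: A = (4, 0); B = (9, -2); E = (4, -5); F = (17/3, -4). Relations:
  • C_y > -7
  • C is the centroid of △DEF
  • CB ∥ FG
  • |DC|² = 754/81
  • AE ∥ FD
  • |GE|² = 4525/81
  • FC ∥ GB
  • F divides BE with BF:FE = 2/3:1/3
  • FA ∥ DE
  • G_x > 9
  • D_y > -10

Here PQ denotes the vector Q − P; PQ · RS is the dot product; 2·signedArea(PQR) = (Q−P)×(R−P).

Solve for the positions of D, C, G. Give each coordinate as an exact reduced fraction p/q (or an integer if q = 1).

C = (46/9, -6)
D = (17/3, -9)
G = (86/9, 0)

1. D_x = 17/3  [FA ∥ DE ∩ AE ∥ FD]
2. D_y = -9  [FA ∥ DE ∩ AE ∥ FD]
   → D = (17/3, -9)
3. C_x = 46/9  [C is the centroid of △DEF]
4. C_y = -6  [C is the centroid of △DEF]
   → C = (46/9, -6)
5. G_x = 86/9  [FC ∥ GB ∩ CB ∥ FG]
6. G_y = 0  [FC ∥ GB ∩ CB ∥ FG]
   → G = (86/9, 0)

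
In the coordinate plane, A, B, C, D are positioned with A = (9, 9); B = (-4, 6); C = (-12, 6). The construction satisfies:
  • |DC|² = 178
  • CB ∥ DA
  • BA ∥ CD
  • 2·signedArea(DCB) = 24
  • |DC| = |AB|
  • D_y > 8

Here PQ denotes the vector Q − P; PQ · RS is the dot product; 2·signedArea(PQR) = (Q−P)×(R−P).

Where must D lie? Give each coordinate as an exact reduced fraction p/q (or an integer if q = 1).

1. D_x = 1  [CB ∥ DA ∩ BA ∥ CD]
2. D_y = 9  [CB ∥ DA ∩ BA ∥ CD]
   → D = (1, 9)

D = (1, 9)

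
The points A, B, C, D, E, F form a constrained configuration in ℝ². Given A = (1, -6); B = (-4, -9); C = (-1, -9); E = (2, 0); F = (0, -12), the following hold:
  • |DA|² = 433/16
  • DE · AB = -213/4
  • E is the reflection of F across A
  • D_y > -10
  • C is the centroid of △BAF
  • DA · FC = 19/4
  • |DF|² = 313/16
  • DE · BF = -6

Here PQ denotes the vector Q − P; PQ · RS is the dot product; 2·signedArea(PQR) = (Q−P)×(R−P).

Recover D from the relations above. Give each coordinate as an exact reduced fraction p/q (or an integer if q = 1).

D = (-13/4, -9)

1. D_x = -13/4  [DA · FC = 19/4 ∩ DE · AB = -213/4]
2. D_y = -9  [DA · FC = 19/4 ∩ DE · AB = -213/4]
   → D = (-13/4, -9)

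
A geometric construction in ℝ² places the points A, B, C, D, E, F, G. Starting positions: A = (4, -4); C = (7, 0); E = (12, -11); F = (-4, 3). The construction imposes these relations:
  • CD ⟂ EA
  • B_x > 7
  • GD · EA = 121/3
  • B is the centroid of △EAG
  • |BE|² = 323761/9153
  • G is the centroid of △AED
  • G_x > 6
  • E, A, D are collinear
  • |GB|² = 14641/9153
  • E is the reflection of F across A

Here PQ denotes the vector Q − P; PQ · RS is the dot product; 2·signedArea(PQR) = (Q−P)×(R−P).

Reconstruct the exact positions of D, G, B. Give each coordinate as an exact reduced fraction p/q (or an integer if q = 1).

B = (7652/1017, -7204/1017)
D = (420/113, -424/113)
G = (2228/339, -2119/339)

1. D_x = 420/113  [E, A, D are collinear ∩ CD ⟂ EA]
2. D_y = -424/113  [E, A, D are collinear ∩ CD ⟂ EA]
   → D = (420/113, -424/113)
3. G_x = 2228/339  [G is the centroid of △AED]
4. G_y = -2119/339  [G is the centroid of △AED]
   → G = (2228/339, -2119/339)
5. B_x = 7652/1017  [B is the centroid of △EAG]
6. B_y = -7204/1017  [B is the centroid of △EAG]
   → B = (7652/1017, -7204/1017)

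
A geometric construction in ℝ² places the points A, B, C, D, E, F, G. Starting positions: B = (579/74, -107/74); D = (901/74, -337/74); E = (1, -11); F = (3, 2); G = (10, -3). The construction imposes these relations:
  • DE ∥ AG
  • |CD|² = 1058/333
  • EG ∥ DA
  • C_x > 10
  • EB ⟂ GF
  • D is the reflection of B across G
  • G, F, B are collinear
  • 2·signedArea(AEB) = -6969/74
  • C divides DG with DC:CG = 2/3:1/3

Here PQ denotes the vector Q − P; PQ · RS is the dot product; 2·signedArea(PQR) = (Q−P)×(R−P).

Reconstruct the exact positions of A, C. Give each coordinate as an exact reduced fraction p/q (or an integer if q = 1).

1. A_x = 1567/74  [DE ∥ AG ∩ EG ∥ DA]
2. A_y = 255/74  [DE ∥ AG ∩ EG ∥ DA]
   → A = (1567/74, 255/74)
3. C_x = 2381/222  [C divides DG with DC:CG = 2/3:1/3]
4. C_y = -781/222  [C divides DG with DC:CG = 2/3:1/3]
   → C = (2381/222, -781/222)

A = (1567/74, 255/74)
C = (2381/222, -781/222)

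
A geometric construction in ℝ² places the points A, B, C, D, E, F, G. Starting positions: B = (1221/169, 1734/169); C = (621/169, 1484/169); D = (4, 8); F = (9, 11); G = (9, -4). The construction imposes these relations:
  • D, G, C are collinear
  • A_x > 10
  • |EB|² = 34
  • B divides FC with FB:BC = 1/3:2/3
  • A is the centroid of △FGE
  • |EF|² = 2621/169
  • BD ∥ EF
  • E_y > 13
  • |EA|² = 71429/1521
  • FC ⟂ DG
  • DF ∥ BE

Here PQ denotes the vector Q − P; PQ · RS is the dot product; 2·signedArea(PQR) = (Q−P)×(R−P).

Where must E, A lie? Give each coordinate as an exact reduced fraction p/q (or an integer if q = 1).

A = (5108/507, 3424/507)
E = (2066/169, 2241/169)

1. E_x = 2066/169  [BD ∥ EF ∩ DF ∥ BE]
2. E_y = 2241/169  [BD ∥ EF ∩ DF ∥ BE]
   → E = (2066/169, 2241/169)
3. A_x = 5108/507  [A is the centroid of △FGE]
4. A_y = 3424/507  [A is the centroid of △FGE]
   → A = (5108/507, 3424/507)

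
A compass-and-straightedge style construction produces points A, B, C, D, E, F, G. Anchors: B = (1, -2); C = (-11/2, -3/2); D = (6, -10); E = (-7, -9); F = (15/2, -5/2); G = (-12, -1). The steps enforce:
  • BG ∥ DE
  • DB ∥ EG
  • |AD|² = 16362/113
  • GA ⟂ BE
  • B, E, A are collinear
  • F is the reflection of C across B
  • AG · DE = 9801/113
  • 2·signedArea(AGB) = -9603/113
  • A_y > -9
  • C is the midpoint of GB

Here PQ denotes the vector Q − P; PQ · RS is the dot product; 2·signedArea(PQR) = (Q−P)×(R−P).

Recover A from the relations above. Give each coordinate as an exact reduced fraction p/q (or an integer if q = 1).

1. A_x = -663/113  [B, E, A are collinear ∩ GA ⟂ BE]
2. A_y = -905/113  [B, E, A are collinear ∩ GA ⟂ BE]
   → A = (-663/113, -905/113)

A = (-663/113, -905/113)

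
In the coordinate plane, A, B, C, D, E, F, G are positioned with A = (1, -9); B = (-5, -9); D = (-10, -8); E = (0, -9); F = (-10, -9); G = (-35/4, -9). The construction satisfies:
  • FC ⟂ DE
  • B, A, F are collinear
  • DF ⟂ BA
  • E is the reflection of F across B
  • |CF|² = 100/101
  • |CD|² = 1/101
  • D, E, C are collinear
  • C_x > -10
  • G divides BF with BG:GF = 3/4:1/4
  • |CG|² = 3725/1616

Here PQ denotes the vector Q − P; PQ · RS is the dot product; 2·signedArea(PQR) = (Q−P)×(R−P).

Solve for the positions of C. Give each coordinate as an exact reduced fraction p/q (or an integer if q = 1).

C = (-1000/101, -809/101)

1. C_x = -1000/101  [D, E, C are collinear ∩ FC ⟂ DE]
2. C_y = -809/101  [D, E, C are collinear ∩ FC ⟂ DE]
   → C = (-1000/101, -809/101)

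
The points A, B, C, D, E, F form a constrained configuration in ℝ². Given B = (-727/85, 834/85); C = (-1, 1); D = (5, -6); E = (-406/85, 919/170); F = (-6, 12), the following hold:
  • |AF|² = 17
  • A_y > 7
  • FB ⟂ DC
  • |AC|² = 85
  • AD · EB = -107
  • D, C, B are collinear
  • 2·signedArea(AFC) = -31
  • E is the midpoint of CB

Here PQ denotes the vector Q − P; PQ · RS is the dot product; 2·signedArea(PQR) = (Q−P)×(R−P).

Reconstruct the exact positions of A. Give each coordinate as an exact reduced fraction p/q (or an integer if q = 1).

1. A_x = -7  [AD · EB = -107 ∩ 2·signedArea(AFC) = -31]
2. A_y = 8  [AD · EB = -107 ∩ 2·signedArea(AFC) = -31]
   → A = (-7, 8)

A = (-7, 8)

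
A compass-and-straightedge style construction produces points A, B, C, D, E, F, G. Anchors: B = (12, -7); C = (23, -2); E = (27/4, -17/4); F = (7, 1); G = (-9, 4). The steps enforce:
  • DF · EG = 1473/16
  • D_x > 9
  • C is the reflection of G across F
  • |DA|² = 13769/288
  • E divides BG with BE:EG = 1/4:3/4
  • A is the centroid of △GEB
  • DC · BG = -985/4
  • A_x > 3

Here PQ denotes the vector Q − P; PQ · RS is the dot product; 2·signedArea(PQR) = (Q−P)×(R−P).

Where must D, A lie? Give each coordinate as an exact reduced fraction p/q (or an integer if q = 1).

A = (13/4, -29/12)
D = (75/8, -45/8)

1. A_x = 13/4  [A is the centroid of △GEB]
2. A_y = -29/12  [A is the centroid of △GEB]
   → A = (13/4, -29/12)
3. D_x = 75/8  [line 63/4·x + -33/4·y + -3105/16 = 0 ∩ |DA|² = 13769/288]
4. D_y = -45/8  [line 63/4·x + -33/4·y + -3105/16 = 0 ∩ |DA|² = 13769/288]
   → D = (75/8, -45/8)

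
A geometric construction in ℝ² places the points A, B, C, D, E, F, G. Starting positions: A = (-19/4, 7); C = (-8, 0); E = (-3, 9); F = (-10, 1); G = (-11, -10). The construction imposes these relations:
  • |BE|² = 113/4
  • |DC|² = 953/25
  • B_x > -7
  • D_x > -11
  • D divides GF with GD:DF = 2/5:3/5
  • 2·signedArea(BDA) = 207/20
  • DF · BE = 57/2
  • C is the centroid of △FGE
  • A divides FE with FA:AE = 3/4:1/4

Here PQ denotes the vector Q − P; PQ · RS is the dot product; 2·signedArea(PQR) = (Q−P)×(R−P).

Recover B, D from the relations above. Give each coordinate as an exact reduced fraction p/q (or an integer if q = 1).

1. D_x = -53/5  [D divides GF with GD:DF = 2/5:3/5]
2. D_y = -28/5  [D divides GF with GD:DF = 2/5:3/5]
   → D = (-53/5, -28/5)
3. B_x = -13/2  [2·signedArea(BDA) = 207/20 ∩ DF · BE = 57/2]
4. B_y = 5  [2·signedArea(BDA) = 207/20 ∩ DF · BE = 57/2]
   → B = (-13/2, 5)

B = (-13/2, 5)
D = (-53/5, -28/5)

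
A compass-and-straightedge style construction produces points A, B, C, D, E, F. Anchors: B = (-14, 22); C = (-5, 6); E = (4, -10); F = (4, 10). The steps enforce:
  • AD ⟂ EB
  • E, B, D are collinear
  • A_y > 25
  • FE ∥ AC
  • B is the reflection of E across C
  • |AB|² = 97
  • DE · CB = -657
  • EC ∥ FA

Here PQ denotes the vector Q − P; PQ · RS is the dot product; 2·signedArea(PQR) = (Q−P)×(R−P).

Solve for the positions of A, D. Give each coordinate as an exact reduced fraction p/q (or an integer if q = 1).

A = (-5, 26)
D = (-4565/337, 7142/337)

1. A_x = -5  [FE ∥ AC ∩ EC ∥ FA]
2. A_y = 26  [FE ∥ AC ∩ EC ∥ FA]
   → A = (-5, 26)
3. D_x = -4565/337  [E, B, D are collinear ∩ AD ⟂ EB]
4. D_y = 7142/337  [E, B, D are collinear ∩ AD ⟂ EB]
   → D = (-4565/337, 7142/337)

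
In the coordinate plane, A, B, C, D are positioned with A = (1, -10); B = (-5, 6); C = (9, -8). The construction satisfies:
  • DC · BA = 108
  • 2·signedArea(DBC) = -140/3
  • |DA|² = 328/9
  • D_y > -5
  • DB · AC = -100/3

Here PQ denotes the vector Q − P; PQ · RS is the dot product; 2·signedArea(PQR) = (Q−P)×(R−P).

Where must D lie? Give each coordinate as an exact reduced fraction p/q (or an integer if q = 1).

1. D_x = 5/3  [DC · BA = 108 ∩ DB · AC = -100/3]
2. D_y = -4  [DC · BA = 108 ∩ DB · AC = -100/3]
   → D = (5/3, -4)

D = (5/3, -4)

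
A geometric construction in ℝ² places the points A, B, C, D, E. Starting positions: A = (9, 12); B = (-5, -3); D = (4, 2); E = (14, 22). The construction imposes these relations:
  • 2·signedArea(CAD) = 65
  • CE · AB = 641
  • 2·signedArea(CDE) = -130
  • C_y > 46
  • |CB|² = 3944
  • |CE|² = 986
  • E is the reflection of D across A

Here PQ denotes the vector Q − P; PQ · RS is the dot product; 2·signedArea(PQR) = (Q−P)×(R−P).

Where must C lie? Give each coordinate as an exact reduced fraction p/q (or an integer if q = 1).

1. C_x = 33  [2·signedArea(CDE) = -130 ∩ CE · AB = 641]
2. C_y = 47  [2·signedArea(CDE) = -130 ∩ CE · AB = 641]
   → C = (33, 47)

C = (33, 47)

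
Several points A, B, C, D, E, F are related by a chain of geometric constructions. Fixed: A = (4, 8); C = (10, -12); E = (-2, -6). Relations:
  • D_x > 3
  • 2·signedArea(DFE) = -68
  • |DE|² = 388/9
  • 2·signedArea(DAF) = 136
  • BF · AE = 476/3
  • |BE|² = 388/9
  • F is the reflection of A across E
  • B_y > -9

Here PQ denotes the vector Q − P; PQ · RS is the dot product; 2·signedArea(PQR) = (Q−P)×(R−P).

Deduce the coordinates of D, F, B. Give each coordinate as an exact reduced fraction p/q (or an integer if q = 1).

B = (-8, -26/3)
D = (4, -10/3)
F = (-8, -20)

1. F_x = -8  [F is the reflection of A across E]
2. F_y = -20  [F is the reflection of A across E]
   → F = (-8, -20)
3. B_x = -8  [line 6·x + 14·y + 508/3 = 0 ∩ |BE|² = 388/9]
4. B_y = -26/3  [line 6·x + 14·y + 508/3 = 0 ∩ |BE|² = 388/9]
   → B = (-8, -26/3)
5. D_x = 4  [line 28·x + -12·y + -152 = 0 ∩ |DE|² = 388/9]
6. D_y = -10/3  [line 28·x + -12·y + -152 = 0 ∩ |DE|² = 388/9]
   → D = (4, -10/3)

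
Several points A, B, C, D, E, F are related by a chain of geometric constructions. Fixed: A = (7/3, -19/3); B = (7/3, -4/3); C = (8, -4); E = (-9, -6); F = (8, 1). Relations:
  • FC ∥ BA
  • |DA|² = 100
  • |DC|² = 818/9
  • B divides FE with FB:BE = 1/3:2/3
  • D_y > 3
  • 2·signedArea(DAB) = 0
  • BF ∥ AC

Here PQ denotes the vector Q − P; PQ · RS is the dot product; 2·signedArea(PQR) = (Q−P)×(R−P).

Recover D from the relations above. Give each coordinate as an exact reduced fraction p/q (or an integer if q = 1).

1. D_x = 7/3  [2·signedArea(DAB) = 0]
2. D_y = 11/3  [|DA|² = 100]
   → D = (7/3, 11/3)

D = (7/3, 11/3)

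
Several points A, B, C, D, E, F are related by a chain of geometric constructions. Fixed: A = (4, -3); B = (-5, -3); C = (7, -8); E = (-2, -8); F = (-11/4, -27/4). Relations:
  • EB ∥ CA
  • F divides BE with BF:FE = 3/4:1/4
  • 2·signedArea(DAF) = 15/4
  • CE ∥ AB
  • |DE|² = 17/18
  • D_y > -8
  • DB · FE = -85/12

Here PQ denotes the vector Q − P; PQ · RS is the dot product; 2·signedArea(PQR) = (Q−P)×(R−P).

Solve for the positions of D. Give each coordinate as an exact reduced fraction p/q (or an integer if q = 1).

D = (-5/2, -43/6)

1. D_x = -5/2  [2·signedArea(DAF) = 15/4 ∩ DB · FE = -85/12]
2. D_y = -43/6  [2·signedArea(DAF) = 15/4 ∩ DB · FE = -85/12]
   → D = (-5/2, -43/6)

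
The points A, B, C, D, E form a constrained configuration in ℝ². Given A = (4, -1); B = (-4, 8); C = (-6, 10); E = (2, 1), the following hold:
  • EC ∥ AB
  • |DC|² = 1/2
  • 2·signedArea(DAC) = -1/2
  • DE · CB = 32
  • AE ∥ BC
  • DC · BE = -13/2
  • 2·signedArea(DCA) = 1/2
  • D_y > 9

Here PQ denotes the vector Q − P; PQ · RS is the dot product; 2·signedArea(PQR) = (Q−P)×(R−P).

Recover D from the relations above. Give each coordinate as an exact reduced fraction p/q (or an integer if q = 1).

D = (-11/2, 19/2)

1. D_x = -11/2  [DC · BE = -13/2 ∩ DE · CB = 32]
2. D_y = 19/2  [DC · BE = -13/2 ∩ DE · CB = 32]
   → D = (-11/2, 19/2)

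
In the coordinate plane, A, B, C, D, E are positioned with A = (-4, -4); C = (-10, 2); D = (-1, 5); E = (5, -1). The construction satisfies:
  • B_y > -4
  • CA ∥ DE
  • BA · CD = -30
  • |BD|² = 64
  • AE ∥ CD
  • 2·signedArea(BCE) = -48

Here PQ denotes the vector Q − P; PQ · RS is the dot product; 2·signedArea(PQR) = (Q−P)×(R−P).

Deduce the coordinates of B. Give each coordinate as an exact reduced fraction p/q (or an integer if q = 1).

1. B_x = -1  [2·signedArea(BCE) = -48 ∩ BA · CD = -30]
2. B_y = -3  [2·signedArea(BCE) = -48 ∩ BA · CD = -30]
   → B = (-1, -3)

B = (-1, -3)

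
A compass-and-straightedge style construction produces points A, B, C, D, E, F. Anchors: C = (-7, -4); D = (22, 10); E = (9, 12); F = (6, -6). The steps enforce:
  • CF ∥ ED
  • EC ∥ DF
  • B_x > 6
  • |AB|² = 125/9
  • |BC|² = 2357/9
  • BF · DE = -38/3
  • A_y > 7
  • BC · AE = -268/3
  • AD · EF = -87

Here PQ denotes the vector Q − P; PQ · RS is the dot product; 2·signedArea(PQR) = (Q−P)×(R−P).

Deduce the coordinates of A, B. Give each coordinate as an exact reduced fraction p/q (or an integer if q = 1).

A = (5, 8)
B = (20/3, 14/3)

1. B_x = 20/3  [line 13·x + -2·y + -232/3 = 0 ∩ |BC|² = 2357/9]
2. B_y = 14/3  [line 13·x + -2·y + -232/3 = 0 ∩ |BC|² = 2357/9]
   → B = (20/3, 14/3)
3. A_x = 5  [AD · EF = -87 ∩ BC · AE = -268/3]
4. A_y = 8  [AD · EF = -87 ∩ BC · AE = -268/3]
   → A = (5, 8)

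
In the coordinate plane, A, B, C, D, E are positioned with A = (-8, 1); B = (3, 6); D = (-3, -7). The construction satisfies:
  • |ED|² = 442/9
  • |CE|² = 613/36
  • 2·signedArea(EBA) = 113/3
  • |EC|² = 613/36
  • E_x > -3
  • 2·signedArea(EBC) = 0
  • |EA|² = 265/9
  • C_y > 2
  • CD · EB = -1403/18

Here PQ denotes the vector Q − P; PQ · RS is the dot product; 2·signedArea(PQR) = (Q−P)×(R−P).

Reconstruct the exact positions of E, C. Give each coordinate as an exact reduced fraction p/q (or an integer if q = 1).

C = (1/6, 3)
E = (-8/3, 0)

1. E_x = -8/3  [line 5·x + -11·y + 40/3 = 0 ∩ |EA|² = 265/9]
2. E_y = 0  [line 5·x + -11·y + 40/3 = 0 ∩ |EA|² = 265/9]
   → E = (-8/3, 0)
3. C_x = 1/6  [2·signedArea(EBC) = 0 ∩ CD · EB = -1403/18]
4. C_y = 3  [2·signedArea(EBC) = 0 ∩ CD · EB = -1403/18]
   → C = (1/6, 3)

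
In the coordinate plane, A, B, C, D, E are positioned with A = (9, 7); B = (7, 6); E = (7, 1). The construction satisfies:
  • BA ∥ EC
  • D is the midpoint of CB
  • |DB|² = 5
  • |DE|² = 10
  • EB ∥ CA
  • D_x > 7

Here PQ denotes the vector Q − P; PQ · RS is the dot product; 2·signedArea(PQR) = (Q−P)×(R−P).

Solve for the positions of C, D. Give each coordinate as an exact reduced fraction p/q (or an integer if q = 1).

C = (9, 2)
D = (8, 4)

1. C_x = 9  [EB ∥ CA ∩ BA ∥ EC]
2. C_y = 2  [EB ∥ CA ∩ BA ∥ EC]
   → C = (9, 2)
3. D_x = 8  [D is the midpoint of CB]
4. D_y = 4  [D is the midpoint of CB]
   → D = (8, 4)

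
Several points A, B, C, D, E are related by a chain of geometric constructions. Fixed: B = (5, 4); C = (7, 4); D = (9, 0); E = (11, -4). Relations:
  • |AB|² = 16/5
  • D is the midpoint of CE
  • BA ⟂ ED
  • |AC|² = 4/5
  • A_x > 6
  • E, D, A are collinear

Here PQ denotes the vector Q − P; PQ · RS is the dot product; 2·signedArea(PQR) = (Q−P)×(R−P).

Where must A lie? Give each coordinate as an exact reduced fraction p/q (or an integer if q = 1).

A = (33/5, 24/5)

1. A_x = 33/5  [E, D, A are collinear ∩ BA ⟂ ED]
2. A_y = 24/5  [E, D, A are collinear ∩ BA ⟂ ED]
   → A = (33/5, 24/5)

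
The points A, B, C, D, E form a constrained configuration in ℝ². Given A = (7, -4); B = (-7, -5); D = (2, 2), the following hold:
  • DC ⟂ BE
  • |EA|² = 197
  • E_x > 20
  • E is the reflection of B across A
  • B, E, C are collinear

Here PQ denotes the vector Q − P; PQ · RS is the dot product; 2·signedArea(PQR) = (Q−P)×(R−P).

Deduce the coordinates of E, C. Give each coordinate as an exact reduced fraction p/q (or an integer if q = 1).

1. E_x = 21  [E is the reflection of B across A]
2. E_y = -3  [E is the reflection of B across A]
   → E = (21, -3)
3. C_x = 483/197  [B, E, C are collinear ∩ DC ⟂ BE]
4. C_y = -852/197  [B, E, C are collinear ∩ DC ⟂ BE]
   → C = (483/197, -852/197)

C = (483/197, -852/197)
E = (21, -3)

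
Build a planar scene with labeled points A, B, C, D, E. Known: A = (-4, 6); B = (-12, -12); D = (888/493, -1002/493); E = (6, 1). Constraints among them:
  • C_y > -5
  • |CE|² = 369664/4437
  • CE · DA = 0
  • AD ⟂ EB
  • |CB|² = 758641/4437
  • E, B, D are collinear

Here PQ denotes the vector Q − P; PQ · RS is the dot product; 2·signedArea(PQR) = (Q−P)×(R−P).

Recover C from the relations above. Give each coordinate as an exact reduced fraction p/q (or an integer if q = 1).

C = (-690/493, -6425/1479)

1. C_x = -690/493  [line 2860/493·x + -3960/493·y + -13200/493 = 0 ∩ |CB|² = 758641/4437]
2. C_y = -6425/1479  [line 2860/493·x + -3960/493·y + -13200/493 = 0 ∩ |CB|² = 758641/4437]
   → C = (-690/493, -6425/1479)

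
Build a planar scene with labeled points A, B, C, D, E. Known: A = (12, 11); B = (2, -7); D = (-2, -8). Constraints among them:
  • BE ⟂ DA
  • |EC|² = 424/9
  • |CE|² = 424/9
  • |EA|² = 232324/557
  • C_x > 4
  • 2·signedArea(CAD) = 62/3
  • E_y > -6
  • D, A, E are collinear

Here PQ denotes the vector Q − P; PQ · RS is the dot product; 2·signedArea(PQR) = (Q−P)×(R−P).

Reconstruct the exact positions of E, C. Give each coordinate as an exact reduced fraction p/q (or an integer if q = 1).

1. E_x = -64/557  [D, A, E are collinear ∩ BE ⟂ DA]
2. E_y = -3031/557  [D, A, E are collinear ∩ BE ⟂ DA]
   → E = (-64/557, -3031/557)
3. C_x = 2578/557  [line 19·x + -14·y + -284/3 = 0 ∩ |CE|² = 424/9]
4. C_y = -803/1671  [line 19·x + -14·y + -284/3 = 0 ∩ |CE|² = 424/9]
   → C = (2578/557, -803/1671)

C = (2578/557, -803/1671)
E = (-64/557, -3031/557)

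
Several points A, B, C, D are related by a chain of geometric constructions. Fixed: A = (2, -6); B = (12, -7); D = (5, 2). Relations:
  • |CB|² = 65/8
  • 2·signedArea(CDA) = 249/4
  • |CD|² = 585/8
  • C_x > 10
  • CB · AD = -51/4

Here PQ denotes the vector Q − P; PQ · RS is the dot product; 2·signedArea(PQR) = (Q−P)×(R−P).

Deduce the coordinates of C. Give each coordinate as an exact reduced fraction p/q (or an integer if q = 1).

1. C_x = 41/4  [2·signedArea(CDA) = 249/4 ∩ CB · AD = -51/4]
2. C_y = -19/4  [2·signedArea(CDA) = 249/4 ∩ CB · AD = -51/4]
   → C = (41/4, -19/4)

C = (41/4, -19/4)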